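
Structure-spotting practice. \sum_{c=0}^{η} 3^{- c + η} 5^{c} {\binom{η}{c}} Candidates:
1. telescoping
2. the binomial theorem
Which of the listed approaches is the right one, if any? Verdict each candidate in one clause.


Method: the binomial theorem — {\binom{η}{c}} weighting matched powers of 5 and 3 is the expanded form of (5 + 3)^η — fold it back up.
- telescoping: in the displayed form, no term reappears at a neighboring index to cancel against.
- the binomial theorem: applies; the problem has the shape this method handles.


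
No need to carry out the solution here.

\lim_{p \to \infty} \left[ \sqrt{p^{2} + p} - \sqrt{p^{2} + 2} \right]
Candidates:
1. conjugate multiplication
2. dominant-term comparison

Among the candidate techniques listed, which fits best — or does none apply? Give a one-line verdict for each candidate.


Verdict: conjugate multiplication — \sqrt{p^{2} + p} and \sqrt{p^{2} + 2} both blow up, but their difference is tame once the conjugate rationalizes it.
- conjugate multiplication: a fit — the right tool for this form.
- dominant-term comparison — no ranking of term growth rates resolves the limit here.


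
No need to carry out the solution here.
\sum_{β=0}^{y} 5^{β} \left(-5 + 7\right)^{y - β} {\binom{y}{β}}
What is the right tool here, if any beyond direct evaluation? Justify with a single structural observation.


Best approach: the binomial theorem — {\binom{y}{β}} weighting matched powers of 5 and (-5 + 7) is the expanded form of (5 + (-5 + 7))^y — fold it back up.


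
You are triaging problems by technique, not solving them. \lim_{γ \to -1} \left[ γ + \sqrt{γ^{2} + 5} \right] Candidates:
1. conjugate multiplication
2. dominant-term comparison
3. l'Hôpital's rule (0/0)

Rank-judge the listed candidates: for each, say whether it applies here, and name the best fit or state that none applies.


Best approach: no special technique — the expression is continuous at the evaluation point — substitute directly; no indeterminate form appears.
- conjugate multiplication — the conjugate move applies to radical differences, which this is not.
- dominant-term comparison — this limit is not decided by comparing leading-term growth at infinity.
- l'Hôpital's rule (0/0): substituting the point produces a determinate value, not a 0 over 0 clash.


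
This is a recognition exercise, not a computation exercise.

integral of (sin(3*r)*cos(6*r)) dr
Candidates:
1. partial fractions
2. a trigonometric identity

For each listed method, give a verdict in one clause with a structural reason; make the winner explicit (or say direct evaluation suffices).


Diagnosis: a trigonometric identity — distinct frequencies under one product (sin(3*r)*cos(6*r)): the product-to-sum identity is the systematic route to an integrable form.
- partial fractions: the expression is not a ratio of polynomials that decomposes further.
- a trigonometric identity — yes, a natural case for it.


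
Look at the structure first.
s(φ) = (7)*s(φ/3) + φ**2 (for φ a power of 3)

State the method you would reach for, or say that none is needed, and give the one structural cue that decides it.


Method: the master substitution — recursion at φ/3 is multiplicative in the index; logarithmic reindexing via φ = 3^m linearizes it.


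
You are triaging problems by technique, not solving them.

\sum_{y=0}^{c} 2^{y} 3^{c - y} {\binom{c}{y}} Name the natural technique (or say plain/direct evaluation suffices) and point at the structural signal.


Method: the binomial theorem — the binomial coefficients weight matched powers of 2 and 3, which is exactly the expansion of a binomial power.


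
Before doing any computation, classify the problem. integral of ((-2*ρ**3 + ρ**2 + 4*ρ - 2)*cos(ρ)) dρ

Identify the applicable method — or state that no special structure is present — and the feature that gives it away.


Verdict: integration by parts — a polynomial -2*ρ**3 + ρ**2 + 4*ρ - 2 against the kernel cos(ρ) is the signature bounded-ladder case for integration by parts.


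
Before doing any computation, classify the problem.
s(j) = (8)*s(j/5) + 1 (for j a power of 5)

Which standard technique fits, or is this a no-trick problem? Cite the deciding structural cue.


Method: the master substitution — divide-the-index recursion (j/5 inside the call) straightens out once the index is rewritten as 5^m.


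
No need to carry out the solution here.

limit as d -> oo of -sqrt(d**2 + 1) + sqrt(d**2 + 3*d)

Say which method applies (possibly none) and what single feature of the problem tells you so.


Best approach: conjugate multiplication — neither sqrt(d**2 + 3*d) nor sqrt(d**2 + 1) converges alone, so rewrite their difference as a conjugate-rationalized quotient first.


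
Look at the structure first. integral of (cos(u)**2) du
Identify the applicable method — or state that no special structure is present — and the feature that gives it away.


Best approach: a trigonometric identity — the even exponent on cos(u)**2 signals one move: rewrite via cos of the doubled angle.


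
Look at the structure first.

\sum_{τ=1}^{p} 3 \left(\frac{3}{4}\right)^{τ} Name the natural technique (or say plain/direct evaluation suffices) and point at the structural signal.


Best approach: the geometric series formula — the ratio of consecutive terms is the constant \frac{3}{4}, independent of the index — a geometric sum.


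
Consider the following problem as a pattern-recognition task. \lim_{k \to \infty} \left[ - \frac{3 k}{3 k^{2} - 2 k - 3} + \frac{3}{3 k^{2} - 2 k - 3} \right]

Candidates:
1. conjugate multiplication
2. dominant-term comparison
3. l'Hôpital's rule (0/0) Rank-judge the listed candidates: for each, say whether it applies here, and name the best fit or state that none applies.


Best approach: dominant-term comparison — as k grows, only the highest-degree terms matter — compare leading terms and read the limit off.
- conjugate multiplication — multiplying by a conjugate would not remove any indeterminacy here.
- dominant-term comparison: yes, a natural case for it.
- l'Hôpital's rule (0/0): no 0/0 form appears: written as one quotient, top and bottom both grow without bound, and the ratio is decided by their leading terms.


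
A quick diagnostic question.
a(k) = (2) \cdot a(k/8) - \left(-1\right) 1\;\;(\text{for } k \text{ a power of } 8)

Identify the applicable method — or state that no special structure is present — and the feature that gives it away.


Method: the master substitution — the argument shrinks by the factor 8, so measure the index on a logarithmic scale and the recursion becomes a shift.


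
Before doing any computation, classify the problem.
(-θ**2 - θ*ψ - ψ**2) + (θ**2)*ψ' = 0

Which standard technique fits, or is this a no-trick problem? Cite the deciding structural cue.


Verdict: the homogeneous substitution — the slope is degree-zero homogeneous: the ratio substitution v = ψ/θ collapses it.


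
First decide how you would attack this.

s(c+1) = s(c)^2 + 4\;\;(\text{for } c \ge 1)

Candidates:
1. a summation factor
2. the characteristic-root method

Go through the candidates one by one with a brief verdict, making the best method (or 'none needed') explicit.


Diagnosis: no special technique — the recurrence is nonlinear in the sequence terms; no linear-recurrence method fits it as written — one iterates or studies it directly.
- a summation factor: no summation factor applies — the rule is not linear in the sequence values.
- the characteristic-root method — the recursion is nonlinear in the sequence values, so no linear-modes ansatz applies.


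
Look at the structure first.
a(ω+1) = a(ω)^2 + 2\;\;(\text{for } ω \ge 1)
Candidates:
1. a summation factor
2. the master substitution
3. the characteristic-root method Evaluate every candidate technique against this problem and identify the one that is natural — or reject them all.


Verdict: no special technique — the unknown enters the rule nonlinearly, not as a weighted sum — no linear method is even well-posed.
- a summation factor — the recursion is nonlinear — outside the first-order linear family a summation factor addresses.
- the master substitution — this is shift-type recursion, outside the divide-and-conquer template.
- the characteristic-root method: the recursion is nonlinear in the sequence values, so no linear-modes ansatz applies.


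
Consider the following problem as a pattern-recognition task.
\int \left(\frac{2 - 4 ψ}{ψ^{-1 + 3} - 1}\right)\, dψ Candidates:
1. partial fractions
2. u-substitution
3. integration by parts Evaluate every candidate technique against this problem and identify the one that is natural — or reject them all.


Verdict: partial fractions — the integrand is a proper rational function and its denominator (ψ^{-1 + 3} - 1) factors into distinct pieces, so it splits into simple fractions.
- partial fractions — yes, a natural case for it.
- u-substitution — no subexpression of the integrand pairs with its own derivative as a factor — individual terms may offer their own substitutions, but any change of variable covering the whole integral would have to be constructed from outside the expression.
- integration by parts: the nonconstant-polynomial-times-standard-kernel pattern (an exp, sine, cosine, or logarithm partner) is absent.


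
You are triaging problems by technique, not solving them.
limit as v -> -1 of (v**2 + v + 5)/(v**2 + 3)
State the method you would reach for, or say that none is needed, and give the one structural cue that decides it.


Technique: no special technique — no denominator vanishes and nothing blows up at -1: direct substitution is the whole computation.


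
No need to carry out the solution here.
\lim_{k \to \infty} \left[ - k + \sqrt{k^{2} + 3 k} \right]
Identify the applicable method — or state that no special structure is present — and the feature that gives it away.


Method: conjugate multiplication — the ∞ − ∞ radical form is the exact trigger for the conjugate maneuver.


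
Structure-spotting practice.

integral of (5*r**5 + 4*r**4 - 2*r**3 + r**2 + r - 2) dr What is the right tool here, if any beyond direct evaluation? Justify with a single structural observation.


Best approach: no special technique — a term-by-term power-rule job in r; no substitution or rearrangement earns its keep here.


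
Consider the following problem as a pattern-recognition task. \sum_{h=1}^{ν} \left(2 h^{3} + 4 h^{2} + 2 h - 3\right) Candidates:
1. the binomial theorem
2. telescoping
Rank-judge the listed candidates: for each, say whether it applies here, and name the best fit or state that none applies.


Best approach: no special technique — every summand is a constant multiple of a power of h — apply the standard power-sum identities one degree at a time.
- the binomial theorem: the summand does not match any term pattern of an expanded binomial power.
- telescoping — computed from the summand as displayed, the partial sums build up without the pairwise collapse telescoping exploits.


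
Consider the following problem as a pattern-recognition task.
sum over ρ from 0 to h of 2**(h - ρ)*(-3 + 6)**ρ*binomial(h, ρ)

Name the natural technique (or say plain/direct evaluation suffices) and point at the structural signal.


Method: the binomial theorem — terms weighting binomial(h, ρ) against matched powers of (-3 + 6) and 2 reassemble into ((-3 + 6) + 2)^h by the binomial theorem.


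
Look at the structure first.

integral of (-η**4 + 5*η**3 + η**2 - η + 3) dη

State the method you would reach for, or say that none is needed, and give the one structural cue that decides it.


Method: no special technique — scan for structure and find none: constant multiples of powers of η, integrate directly.


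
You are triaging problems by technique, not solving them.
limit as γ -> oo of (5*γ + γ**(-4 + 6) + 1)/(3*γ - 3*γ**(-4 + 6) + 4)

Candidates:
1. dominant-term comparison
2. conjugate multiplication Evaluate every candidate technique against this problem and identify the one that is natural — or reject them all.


Verdict: dominant-term comparison — divide by the highest power of γ present: lower-order terms vanish and the dominant ratio remains.
- dominant-term comparison — a fit — the right tool for this form.
- conjugate multiplication: no divergent radical difference is present for a conjugate pair to cancel.


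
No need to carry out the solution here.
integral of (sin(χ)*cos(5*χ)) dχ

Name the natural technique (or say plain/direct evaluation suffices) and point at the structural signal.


Verdict: a trigonometric identity — sin(χ)*cos(5*χ) is a beat pattern — rewrite the product as a sum of single-frequency waves before integrating.


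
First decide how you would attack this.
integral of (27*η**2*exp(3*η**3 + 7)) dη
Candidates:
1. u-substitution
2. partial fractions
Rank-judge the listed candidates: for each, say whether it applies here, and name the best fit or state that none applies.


Diagnosis: u-substitution — 27*η**2 matches the derivative of 3*η**3 + 7 up to a constant; with u = 3*η**3 + 7 the whole integrand folds into a function of u alone.
- u-substitution — applicable, and directly so.
- partial fractions — the expression is not a ratio of polynomials that decomposes further.


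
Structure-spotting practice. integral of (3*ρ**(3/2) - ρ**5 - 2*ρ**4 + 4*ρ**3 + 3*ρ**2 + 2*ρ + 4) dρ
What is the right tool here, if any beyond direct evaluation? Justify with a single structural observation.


Best approach: no special technique — scan for structure and find none: constant multiples of powers of ρ, integrate directly.


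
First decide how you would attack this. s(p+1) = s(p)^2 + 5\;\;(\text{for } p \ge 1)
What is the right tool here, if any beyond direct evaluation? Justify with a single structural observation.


Best approach: no special technique — the update rule curves (it is not linear in the unknown sequence), so no superposition-based closed form attaches — iterate or study it directly.


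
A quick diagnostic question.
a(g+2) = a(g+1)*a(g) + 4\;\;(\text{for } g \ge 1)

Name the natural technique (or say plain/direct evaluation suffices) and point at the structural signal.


Diagnosis: no special technique — the recurrence is nonlinear in the sequence terms; no linear-recurrence method fits it as written — one iterates or studies it directly.


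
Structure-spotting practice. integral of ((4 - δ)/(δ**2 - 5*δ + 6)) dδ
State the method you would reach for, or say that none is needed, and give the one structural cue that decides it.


Method: partial fractions — with δ**2 - 5*δ + 6 factorable and the degree on top strictly smaller, simple-fraction decomposition is immediate.


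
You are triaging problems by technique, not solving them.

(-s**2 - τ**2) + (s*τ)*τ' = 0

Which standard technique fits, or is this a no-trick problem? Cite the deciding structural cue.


Diagnosis: the homogeneous substitution — scaling s and τ together leaves the slope fixed — it depends only on τ/s, so substitute the ratio. A Bernoulli substitution is a fair alternative on this equation directly; the homogeneous reading takes it as given.


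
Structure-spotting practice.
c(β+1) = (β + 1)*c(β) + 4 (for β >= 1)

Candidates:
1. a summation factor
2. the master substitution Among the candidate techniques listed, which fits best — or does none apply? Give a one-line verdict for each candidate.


Verdict: a summation factor — rescale the sequence by the product of the weights β + 1 so far — the recurrence collapses to a plain running sum.
- a summation factor — yes, a natural case for it.
- the master substitution — the recursion shifts the index rather than dividing it.


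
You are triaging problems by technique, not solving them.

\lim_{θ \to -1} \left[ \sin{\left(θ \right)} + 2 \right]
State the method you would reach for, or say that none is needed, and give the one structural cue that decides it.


Method: no special technique — no denominator vanishes and nothing blows up at -1: direct substitution is the whole computation.


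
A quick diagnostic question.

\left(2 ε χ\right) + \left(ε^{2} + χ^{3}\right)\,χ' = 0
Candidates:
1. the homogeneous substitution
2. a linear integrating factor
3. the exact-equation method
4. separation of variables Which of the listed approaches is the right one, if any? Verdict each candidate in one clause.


Technique: the exact-equation method — equality of cross partials is the green light — assemble the potential function term by term.
- the homogeneous substitution: the slope changes under joint rescaling, failing the degree-zero test.
- a linear integrating factor — a nonlinear term in the unknown puts this outside the integrating-factor template.
- the exact-equation method — yes — fits the structure here.
- separation of variables: no division isolates the independent variable from the unknown.


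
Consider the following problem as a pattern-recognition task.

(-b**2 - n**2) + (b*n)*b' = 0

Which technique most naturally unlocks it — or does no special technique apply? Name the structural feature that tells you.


Diagnosis: the homogeneous substitution — scaling n and b together leaves the slope fixed — it depends only on b/n, so substitute the ratio. This doubles as a Bernoulli equation in the unknown as written; the homogeneous route needs no setup at all.


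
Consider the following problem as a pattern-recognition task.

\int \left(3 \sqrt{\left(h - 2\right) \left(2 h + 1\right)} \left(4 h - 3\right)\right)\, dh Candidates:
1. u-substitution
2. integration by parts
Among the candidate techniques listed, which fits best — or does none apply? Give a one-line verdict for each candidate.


Verdict: u-substitution — the only nontrivial dependence routes through \left(h - 2\right) \left(2 h + 1\right), whose derivative supplies the leftover factor up to a constant multiple — u = \left(h - 2\right) \left(2 h + 1\right) flattens it.
- u-substitution — yes, a natural case for it.
- integration by parts: the non-polynomial partner is not one of the parts kernels — exp, sine, or cosine with a degree-1 argument, or a logarithm.


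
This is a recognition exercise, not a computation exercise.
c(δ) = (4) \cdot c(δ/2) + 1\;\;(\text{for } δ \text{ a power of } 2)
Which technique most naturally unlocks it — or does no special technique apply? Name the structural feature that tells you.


Technique: the master substitution — the argument shrinks by the factor 2, so measure the index on a logarithmic scale and the recursion becomes a shift.


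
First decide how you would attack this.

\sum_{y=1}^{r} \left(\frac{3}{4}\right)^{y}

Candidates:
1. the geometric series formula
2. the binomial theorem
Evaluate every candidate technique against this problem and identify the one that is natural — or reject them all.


Diagnosis: the geometric series formula — each summand is the previous one scaled by \frac{3}{4}; that constant multiplier is itself the geometric structure.
- the geometric series formula: yes — fits the structure here.
- the binomial theorem — no binomial coefficients pair up with complementary powers here.


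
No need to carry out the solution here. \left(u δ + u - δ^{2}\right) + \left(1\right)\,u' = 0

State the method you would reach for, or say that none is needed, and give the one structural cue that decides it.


Verdict: a linear integrating factor — linear in the unknown with genuine forcing: multiply through by the exponential of the integrated coefficient and the left side closes into one derivative.


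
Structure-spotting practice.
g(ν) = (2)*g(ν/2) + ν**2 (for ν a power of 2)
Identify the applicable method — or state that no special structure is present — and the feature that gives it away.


Diagnosis: the master substitution — a divide-and-conquer shape: argument ν/2, so change variables with ν = 2^m and solve the linear version.


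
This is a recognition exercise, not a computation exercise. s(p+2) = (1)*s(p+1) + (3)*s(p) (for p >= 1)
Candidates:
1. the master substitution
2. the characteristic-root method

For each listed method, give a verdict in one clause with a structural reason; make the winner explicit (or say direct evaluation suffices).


Best approach: the characteristic-root method — every coefficient is a fixed number and the forcing is zero — substitute r^p and read off the root equation.
- the master substitution — the recursive argument is a shift of the index, not a fixed fraction of it.
- the characteristic-root method — applicable, and directly so.


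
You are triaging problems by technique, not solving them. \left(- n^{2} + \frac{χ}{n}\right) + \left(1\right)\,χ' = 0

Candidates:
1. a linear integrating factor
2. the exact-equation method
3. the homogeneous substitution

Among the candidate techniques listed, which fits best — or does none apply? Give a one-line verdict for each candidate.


Best approach: a linear integrating factor — linear in the unknown with genuine forcing: multiply through by the exponential of the integrated coefficient and the left side closes into one derivative.
- a linear integrating factor — applicable, and directly so.
- the exact-equation method: the mixed partial derivatives differ, so the left side is not a total differential.
- the homogeneous substitution: the ratio of the variables does not determine the slope.


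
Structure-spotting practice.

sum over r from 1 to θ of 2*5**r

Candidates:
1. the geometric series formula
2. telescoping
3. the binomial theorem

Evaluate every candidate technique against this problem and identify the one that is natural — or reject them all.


Method: the geometric series formula — check a ratio of consecutive terms: it is 5, independent of the index, so the geometric formula closes the sum.
- the geometric series formula — a fit — the right tool for this form.
- telescoping — writing out consecutive terms as given produces no pairwise cancellation.
- the binomial theorem — the terms lack the binomial-coefficient-weighted complementary-power pattern of an expansion.


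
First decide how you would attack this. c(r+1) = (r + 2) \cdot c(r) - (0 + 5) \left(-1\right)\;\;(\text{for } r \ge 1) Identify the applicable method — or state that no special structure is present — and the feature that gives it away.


Method: a summation factor — it is first-order linear but the coefficient r + 2 depends on the index, so multiply through by a summation factor to telescope it.


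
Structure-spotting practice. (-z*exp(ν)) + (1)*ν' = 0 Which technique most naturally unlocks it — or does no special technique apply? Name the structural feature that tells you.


Verdict: separation of variables — one side of the product carries the independent variable, the other the unknown — the textbook separation shape.


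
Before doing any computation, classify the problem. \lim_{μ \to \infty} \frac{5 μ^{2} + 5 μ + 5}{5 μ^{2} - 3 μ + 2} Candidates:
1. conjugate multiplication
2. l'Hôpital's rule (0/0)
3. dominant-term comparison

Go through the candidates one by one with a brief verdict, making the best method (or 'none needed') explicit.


Verdict: dominant-term comparison — divide by the highest power of μ present: lower-order terms vanish and the dominant ratio remains.
- conjugate multiplication: rationalization has no target — no divergent radical difference appears.
- l'Hôpital's rule (0/0) — no 0/0 form appears: written as one quotient, top and bottom both grow without bound, and the ratio is decided by their leading terms.
- dominant-term comparison — yes, a natural case for it.


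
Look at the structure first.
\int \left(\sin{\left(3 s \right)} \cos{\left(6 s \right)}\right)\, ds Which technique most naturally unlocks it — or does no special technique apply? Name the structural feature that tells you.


Technique: a trigonometric identity — two sinusoids at different rates multiply in \sin{\left(3 s \right)} \cos{\left(6 s \right)}; the product-to-sum identity uncouples them.


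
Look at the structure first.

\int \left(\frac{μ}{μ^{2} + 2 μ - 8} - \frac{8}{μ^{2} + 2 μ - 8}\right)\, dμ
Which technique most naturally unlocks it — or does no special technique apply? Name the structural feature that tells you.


Verdict: partial fractions — the bottom, μ^{2} + 2 μ - 8, comes apart into simple factors, and a proper rational function over split factors decomposes.


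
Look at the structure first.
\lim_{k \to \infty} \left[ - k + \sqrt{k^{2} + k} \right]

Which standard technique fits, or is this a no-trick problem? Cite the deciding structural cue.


Verdict: conjugate multiplication — both pieces blow up but their difference is finite; the conjugate trick rationalizes \sqrt{k^{2} + k} - k.


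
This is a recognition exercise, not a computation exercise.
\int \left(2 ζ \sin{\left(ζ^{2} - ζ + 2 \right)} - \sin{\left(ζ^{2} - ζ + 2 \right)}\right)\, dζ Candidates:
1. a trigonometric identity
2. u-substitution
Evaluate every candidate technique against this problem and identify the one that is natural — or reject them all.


Technique: u-substitution — collected, the integrand has one factor that is, up to a constant, the derivative of an inner expression the rest depends on — substitute for that inner expression.
- a trigonometric identity: neither the even-power reduction nor the product-to-sum identity applies to this structure.
- u-substitution: yes, a natural case for it.


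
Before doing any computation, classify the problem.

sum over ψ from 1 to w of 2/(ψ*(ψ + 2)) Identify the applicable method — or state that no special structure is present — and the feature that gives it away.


Verdict: telescoping — the denominator's roots in 2/(ψ*(ψ + 2)) sit an integer apart: decomposition produces a self-cancelling chain.


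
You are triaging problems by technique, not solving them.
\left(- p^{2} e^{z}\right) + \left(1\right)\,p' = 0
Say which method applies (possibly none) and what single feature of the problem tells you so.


Technique: separation of variables — solved for the derivative, the right side splits multiplicatively into a function of each variable alone — divide and integrate each side.


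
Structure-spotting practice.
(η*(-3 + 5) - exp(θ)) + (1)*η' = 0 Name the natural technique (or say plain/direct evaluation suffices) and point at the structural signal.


Diagnosis: a linear integrating factor — η appears only to the first power with coefficient (-3 + 5) — the classic integrating-factor setup.


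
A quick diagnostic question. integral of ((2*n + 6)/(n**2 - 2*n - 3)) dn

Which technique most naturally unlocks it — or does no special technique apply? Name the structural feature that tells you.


Diagnosis: partial fractions — each factor of n**2 - 2*n - 3 owns one elementary piece of the integrand — separate them and integrate piecewise.


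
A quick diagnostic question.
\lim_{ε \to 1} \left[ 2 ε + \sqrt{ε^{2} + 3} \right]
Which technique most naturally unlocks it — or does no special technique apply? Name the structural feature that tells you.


Technique: no special technique — no denominator vanishes and nothing blows up at 1: direct substitution is the whole computation.


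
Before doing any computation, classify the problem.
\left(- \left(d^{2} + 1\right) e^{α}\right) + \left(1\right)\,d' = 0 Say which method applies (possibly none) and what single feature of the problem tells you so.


Method: separation of variables — all dependence on the two variables factors apart, the defining separable shape.


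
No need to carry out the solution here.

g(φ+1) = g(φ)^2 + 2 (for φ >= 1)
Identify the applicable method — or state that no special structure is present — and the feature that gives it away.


Technique: no special technique — the recurrence is nonlinear in the sequence values; study it directly, no linear machinery applies.


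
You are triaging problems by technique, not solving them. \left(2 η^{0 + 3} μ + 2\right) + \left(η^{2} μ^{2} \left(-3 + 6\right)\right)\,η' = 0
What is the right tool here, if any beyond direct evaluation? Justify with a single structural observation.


Technique: the exact-equation method — because the two cross partials coincide, the form is conservative as written — recover its potential in (μ, η).


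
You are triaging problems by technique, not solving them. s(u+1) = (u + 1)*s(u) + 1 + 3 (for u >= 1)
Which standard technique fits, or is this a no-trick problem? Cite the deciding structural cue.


Verdict: a summation factor — first-order, linear, moving coefficient u + 1: the discrete analogue of an integrating factor handles it.


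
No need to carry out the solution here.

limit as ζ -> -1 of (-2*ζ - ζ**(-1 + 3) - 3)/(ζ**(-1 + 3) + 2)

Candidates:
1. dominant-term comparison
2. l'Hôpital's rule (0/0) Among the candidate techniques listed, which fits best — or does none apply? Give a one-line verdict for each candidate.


Verdict: no special technique — no denominator vanishes and nothing blows up at -1: direct substitution is the whole computation.
- dominant-term comparison — this is not a rational comparison of growth rates at infinity.
- l'Hôpital's rule (0/0) — evaluation at the point is determinate, so the rule has nothing to repair.


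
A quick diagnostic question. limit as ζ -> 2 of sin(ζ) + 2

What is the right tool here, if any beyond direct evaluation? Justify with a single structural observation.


Technique: no special technique — no vanishing denominator and no indeterminate clash at the point — evaluation is immediate.


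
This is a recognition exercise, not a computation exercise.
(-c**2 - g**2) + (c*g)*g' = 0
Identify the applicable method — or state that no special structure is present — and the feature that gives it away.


Method: the homogeneous substitution — the slope is degree-zero homogeneous: the ratio substitution v = g/c collapses it. A Bernoulli rewrite works here as the equation stands — the homogeneous substitution is the more immediate reading.


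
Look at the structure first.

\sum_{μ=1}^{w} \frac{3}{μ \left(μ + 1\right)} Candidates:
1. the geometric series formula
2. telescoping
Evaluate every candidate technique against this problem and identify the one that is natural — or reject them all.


Technique: telescoping — after splitting \frac{3}{μ \left(μ + 1\right)} into partial fractions, the pieces are shifted copies of one function and cancel telescopically.
- the geometric series formula: the ratio of consecutive terms depends on the index.
- telescoping — applicable, and directly so.


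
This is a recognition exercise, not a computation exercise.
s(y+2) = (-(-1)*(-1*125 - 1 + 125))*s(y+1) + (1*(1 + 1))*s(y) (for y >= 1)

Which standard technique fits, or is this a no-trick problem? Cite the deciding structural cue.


Best approach: the characteristic-root method — try a geometric ansatz r^y: constant coefficients turn the recurrence into one polynomial equation in r.


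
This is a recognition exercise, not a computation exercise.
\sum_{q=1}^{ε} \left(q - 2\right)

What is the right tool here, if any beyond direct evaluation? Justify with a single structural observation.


Technique: no special technique — no cancellation, no constant ratio, no binomial weights — just polynomial terms summed directly.


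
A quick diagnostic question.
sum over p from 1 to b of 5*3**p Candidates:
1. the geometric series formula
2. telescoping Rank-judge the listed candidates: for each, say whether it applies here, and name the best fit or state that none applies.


Method: the geometric series formula — each summand is the previous one scaled by 3; that constant multiplier is itself the geometric structure.
- the geometric series formula — yes, a natural case for it.
- telescoping: the terms as presented offer no neighboring cancellation — a telescoping rewrite may exist, but the displayed structure does not hand one over.


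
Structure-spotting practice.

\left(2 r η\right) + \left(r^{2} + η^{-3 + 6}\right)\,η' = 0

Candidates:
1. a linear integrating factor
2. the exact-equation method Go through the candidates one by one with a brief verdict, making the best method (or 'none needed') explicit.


Method: the exact-equation method — equality of cross partials is the green light — assemble the potential function term by term.
- a linear integrating factor: a nonlinear term in the unknown puts this outside the integrating-factor template.
- the exact-equation method — a fit — the right tool for this form.


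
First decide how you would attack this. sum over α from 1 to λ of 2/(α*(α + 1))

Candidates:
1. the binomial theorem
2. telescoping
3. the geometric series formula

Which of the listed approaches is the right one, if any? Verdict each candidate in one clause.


Technique: telescoping — 2/(α*(α + 1)) hides a difference of shifted reciprocals — decompose it and the middle of the sum vanishes.
- the binomial theorem — there is no pair of bases whose matched powers would reassemble into a single binomial power.
- telescoping: a fit — the right tool for this form.
- the geometric series formula — the term-to-term ratio changes with the index, so the geometric formula cannot close it.


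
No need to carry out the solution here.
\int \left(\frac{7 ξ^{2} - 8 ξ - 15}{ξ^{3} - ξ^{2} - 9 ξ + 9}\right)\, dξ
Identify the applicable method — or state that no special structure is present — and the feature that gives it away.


Diagnosis: partial fractions — a proper rational integrand whose denominator splits into simpler factors — decompose into partial fractions first.


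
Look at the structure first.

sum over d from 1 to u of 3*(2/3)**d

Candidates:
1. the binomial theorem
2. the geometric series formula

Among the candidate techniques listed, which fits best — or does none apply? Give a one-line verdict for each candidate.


Method: the geometric series formula — each term is 2/3 times the previous one, so the geometric-series formula applies directly.
- the binomial theorem: the terms do not reassemble into a binomial power.
- the geometric series formula — a fit — the right tool for this form.


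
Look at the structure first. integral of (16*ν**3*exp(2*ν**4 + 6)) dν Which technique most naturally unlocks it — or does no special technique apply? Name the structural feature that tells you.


Diagnosis: u-substitution — set u = 2*ν**4 + 6: a constant multiple of its derivative, namely 16*ν**3, is present as a factor once the integrand is collected, so the du is sitting there waiting.


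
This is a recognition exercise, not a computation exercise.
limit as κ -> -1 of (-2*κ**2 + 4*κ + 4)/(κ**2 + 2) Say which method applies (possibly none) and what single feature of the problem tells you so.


Diagnosis: no special technique — nothing blocks direct substitution at -1: plug in and finish.


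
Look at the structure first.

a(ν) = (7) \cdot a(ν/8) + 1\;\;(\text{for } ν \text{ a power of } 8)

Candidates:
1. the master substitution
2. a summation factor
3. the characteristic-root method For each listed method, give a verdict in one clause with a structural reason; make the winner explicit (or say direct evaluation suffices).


Verdict: the master substitution — treat m = log base 8 of ν as the new clock: one recursion step advances m by one while ν scales by 8.
- the master substitution — yes — fits the structure here.
- a summation factor: the recursion divides its index rather than shifting it — there is no previous-term chain for a summation factor to telescope.
- the characteristic-root method — a divided-index call is not the fixed-shift linear shape that characteristic roots solve.


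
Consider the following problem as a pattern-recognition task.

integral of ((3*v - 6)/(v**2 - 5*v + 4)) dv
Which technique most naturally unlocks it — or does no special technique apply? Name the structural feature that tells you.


Verdict: partial fractions — each factor of v**2 - 5*v + 4 owns one elementary piece of the integrand — separate them and integrate piecewise.


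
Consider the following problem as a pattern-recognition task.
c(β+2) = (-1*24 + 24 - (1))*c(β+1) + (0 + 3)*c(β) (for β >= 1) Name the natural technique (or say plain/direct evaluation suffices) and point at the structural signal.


Method: the characteristic-root method — no index-dependence in the weights and nothing inhomogeneous: classic characteristic-equation setup.


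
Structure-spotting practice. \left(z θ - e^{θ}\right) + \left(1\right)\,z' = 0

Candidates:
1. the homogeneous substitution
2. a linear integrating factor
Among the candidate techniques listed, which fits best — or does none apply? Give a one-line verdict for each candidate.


Best approach: a linear integrating factor — first power of z, nonzero forcing: the integrating-factor recipe applies verbatim with p = θ.
- the homogeneous substitution — rescaling both variables together changes the slope, so no ratio substitution collapses it.
- a linear integrating factor: applicable, and directly so.


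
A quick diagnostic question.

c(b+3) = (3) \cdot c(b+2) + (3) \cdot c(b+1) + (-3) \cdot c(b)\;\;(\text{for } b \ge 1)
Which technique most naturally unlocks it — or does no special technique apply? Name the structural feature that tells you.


Verdict: the characteristic-root method — the recurrence treats every index alike (constant coefficients, no forcing) — precisely the regime where r^b trials close it.


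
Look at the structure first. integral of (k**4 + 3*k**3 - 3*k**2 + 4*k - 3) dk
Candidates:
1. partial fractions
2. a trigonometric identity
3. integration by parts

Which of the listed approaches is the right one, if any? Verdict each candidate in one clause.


Verdict: no special technique — the integrand is a sum of constant multiples of powers of k — integrate term by term.
- partial fractions: the expression is not a ratio of polynomials that decomposes further.
- a trigonometric identity: there is no trigonometric structure at all — the integrand carries no sine or cosine to rewrite.
- integration by parts — parts would only shuffle a directly integrable integrand.


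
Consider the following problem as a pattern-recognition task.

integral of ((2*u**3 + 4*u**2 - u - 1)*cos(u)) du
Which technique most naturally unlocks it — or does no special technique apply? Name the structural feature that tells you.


Diagnosis: integration by parts — a polynomial 2*u**3 + 4*u**2 - u - 1 against the kernel cos(u) is the signature bounded-ladder case for integration by parts.


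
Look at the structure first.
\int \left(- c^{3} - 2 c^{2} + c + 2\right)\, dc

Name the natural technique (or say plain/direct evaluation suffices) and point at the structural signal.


Technique: no special technique — nothing composite, nothing rational, nothing trigonometric — each constant-multiple power of c integrates by the power rule alone.


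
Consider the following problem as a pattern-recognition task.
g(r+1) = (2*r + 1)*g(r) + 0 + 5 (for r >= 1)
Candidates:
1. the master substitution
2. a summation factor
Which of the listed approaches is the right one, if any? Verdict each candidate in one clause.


Method: a summation factor — one step of memory with a weight 2*r + 1 that changes as the index grows — the summation-factor construction is built for this.
- the master substitution: with no divided-index recursive call, reindexing by powers of a base buys nothing.
- a summation factor: applicable, and directly so.
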